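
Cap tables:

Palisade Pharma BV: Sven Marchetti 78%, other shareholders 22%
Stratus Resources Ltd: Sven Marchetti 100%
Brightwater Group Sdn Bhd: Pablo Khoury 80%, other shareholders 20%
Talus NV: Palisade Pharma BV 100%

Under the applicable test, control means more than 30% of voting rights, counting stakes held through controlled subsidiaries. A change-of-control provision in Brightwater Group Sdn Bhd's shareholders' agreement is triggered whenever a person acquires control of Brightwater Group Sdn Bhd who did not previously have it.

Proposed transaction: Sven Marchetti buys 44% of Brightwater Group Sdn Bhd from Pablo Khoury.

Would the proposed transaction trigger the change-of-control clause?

The purchase adds only to Sven's holdings (Pablo's stake shrinks), so Sven is the only person who could newly come to control Brightwater.
Sven holds 78% of Palisade, so Sven controls Palisade.
Sven holds 100% of Stratus, so Sven controls Stratus.
Palisade holds 100% of Talus, so Sven controls Talus.
Neither Sven nor any entity Sven controls holds any voting interest in Brightwater.
So before the transaction, Sven does not control Brightwater.
After the purchase, Sven holds 44% of Brightwater directly, and Pablo's stake falls to 36%.
Sven holds 44% of Brightwater, so Sven controls Brightwater.
Sven did not control Brightwater before and does after, so the clause is triggered.

Yes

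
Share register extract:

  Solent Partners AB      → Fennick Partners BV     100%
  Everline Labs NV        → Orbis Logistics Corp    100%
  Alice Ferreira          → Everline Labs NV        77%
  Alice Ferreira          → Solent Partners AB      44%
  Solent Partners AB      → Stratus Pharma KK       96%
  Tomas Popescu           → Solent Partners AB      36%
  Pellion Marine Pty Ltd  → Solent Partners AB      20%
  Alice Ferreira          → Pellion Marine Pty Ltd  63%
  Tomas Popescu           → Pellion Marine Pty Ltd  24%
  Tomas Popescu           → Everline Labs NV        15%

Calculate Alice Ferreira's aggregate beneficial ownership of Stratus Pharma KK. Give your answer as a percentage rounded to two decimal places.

54.34%

Alice reaches Stratus along 2 paths.
Via Pellion → Solent: 63% × 20% × 96% = 12.096%.
Via Solent: 44% × 96% = 42.24%.
Total: 12.096% + 42.24% = 54.336%.
Rounded: 54.34%.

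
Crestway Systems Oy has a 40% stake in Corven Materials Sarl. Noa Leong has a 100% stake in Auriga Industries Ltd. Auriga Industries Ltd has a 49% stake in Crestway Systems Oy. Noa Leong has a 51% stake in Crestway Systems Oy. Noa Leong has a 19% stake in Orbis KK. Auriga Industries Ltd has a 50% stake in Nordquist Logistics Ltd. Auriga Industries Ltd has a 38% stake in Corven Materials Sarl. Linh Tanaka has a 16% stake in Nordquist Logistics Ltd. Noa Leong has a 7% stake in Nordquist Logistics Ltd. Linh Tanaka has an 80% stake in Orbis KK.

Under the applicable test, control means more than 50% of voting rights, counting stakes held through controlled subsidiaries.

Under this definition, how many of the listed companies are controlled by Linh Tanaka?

1

Linh holds 80% of Orbis, so Linh controls Orbis.
No other company's threshold is met.
Linh controls 1 company.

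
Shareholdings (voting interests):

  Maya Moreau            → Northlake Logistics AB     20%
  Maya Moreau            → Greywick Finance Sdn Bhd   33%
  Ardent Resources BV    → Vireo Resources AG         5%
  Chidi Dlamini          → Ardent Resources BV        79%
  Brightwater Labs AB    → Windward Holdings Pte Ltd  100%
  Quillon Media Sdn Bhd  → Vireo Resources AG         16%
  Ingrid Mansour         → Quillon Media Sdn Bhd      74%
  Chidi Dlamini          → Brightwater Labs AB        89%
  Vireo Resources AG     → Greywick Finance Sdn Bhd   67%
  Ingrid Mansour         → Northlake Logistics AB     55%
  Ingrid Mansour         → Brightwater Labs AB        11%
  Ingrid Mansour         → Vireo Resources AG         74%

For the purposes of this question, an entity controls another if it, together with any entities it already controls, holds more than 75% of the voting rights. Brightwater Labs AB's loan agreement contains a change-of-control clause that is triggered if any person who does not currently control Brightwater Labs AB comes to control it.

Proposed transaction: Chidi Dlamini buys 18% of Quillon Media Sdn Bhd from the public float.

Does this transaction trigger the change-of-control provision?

The purchase changes only Chidi's holdings, so Chidi is the only person who could newly come to control Brightwater.
Chidi holds 89% of Brightwater, so Chidi controls Brightwater.
So Chidi already controls Brightwater before the transaction.
After the purchase, Chidi holds 18% of Quillon directly.
Chidi controlled Brightwater already, so this is not a new person acquiring control; every other person's position is unchanged or reduced.
No new person acquires control, so the clause is not triggered.

No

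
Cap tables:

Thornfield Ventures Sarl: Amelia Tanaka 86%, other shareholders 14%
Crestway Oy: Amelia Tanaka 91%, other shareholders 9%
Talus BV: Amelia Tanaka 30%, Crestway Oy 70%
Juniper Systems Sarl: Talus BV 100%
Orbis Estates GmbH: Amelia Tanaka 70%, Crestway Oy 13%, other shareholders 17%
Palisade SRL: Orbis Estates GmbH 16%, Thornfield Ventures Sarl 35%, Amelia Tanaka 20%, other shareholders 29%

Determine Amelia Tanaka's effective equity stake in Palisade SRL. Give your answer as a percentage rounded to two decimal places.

63.19%

Amelia reaches Palisade along 4 paths.
Via Orbis: 70% × 16% = 11.2%.
Via Crestway → Orbis: 91% × 13% × 16% = 1.8928%.
Via Thornfield: 86% × 35% = 30.1%.
Direct stake: 20% = 20%.
Total: 11.2% + 1.8928% + 30.1% + 20% = 63.1928%.
Rounded: 63.19%.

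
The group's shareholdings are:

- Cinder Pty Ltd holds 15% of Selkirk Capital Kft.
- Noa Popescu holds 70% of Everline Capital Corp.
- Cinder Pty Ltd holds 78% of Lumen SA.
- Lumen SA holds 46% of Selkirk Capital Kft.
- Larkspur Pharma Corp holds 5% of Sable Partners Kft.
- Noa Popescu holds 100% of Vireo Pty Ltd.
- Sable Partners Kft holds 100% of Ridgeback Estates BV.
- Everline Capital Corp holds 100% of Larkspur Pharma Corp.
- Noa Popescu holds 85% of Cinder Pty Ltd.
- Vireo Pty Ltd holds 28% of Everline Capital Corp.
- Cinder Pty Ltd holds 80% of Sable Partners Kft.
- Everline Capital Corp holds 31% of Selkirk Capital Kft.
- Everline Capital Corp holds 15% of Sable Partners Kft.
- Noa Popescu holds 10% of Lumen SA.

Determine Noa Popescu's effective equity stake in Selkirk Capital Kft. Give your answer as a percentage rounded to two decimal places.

78.23%

Noa reaches Selkirk along 5 paths.
Via Cinder → Lumen: 85% × 78% × 46% = 30.498%.
Via Lumen: 10% × 46% = 4.6%.
Via Cinder: 85% × 15% = 12.75%.
Via Vireo → Everline: 100% × 28% × 31% = 8.68%.
Via Everline: 70% × 31% = 21.7%.
Total: 30.498% + 4.6% + 12.75% + 8.68% + 21.7% = 78.228%.
Rounded: 78.23%.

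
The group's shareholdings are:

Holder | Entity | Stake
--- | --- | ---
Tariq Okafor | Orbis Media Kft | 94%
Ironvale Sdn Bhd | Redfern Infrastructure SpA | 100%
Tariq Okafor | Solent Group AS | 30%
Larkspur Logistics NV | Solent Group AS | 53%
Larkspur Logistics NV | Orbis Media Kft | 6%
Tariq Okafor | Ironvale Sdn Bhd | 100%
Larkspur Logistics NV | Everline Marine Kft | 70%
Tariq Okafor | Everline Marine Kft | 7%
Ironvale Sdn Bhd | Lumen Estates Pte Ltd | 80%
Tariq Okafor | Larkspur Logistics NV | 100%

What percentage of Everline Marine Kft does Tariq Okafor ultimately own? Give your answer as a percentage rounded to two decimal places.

Tariq reaches Everline along 2 paths.
Via Larkspur: 100% × 70% = 70%.
Direct stake: 7% = 7%.
Total: 70% + 7% = 77%.
Rounded: 77.00%.

77.00%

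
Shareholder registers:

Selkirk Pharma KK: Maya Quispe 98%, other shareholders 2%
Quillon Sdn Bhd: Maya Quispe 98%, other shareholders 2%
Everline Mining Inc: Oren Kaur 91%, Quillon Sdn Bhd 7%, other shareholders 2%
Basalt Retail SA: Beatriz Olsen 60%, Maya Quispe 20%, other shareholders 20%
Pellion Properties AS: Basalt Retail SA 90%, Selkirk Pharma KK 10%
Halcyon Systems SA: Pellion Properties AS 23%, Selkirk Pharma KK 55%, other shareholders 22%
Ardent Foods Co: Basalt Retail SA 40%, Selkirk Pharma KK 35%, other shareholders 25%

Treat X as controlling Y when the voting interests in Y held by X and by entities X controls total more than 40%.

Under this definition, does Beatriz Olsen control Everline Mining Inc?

No

Beatriz holds 60% of Basalt, so Beatriz controls Basalt.
Basalt holds 90% of Pellion, so Beatriz controls Pellion.
Neither Beatriz nor any entity Beatriz controls holds any voting interest in Everline.
So Beatriz does not control Everline.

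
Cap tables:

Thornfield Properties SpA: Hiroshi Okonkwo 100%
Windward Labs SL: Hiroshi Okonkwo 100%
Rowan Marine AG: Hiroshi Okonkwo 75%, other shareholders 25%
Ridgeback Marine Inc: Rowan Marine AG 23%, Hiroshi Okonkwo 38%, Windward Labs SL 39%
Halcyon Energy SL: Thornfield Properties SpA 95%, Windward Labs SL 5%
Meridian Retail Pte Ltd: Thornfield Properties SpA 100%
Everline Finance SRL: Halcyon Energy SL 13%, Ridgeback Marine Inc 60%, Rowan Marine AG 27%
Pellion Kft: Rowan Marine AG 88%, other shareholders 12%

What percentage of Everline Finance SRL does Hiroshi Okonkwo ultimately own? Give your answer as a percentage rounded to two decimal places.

89.80%

Hiroshi reaches Everline along 6 paths.
Via Thornfield → Halcyon: 100% × 95% × 13% = 12.35%.
Via Windward → Halcyon: 100% × 5% × 13% = 0.65%.
Via Rowan → Ridgeback: 75% × 23% × 60% = 10.35%.
Via Ridgeback: 38% × 60% = 22.8%.
Via Windward → Ridgeback: 100% × 39% × 60% = 23.4%.
Via Rowan: 75% × 27% = 20.25%.
Total: 12.35% + 0.65% + 10.35% + 22.8% + 23.4% + 20.25% = 89.8%.
Rounded: 89.80%.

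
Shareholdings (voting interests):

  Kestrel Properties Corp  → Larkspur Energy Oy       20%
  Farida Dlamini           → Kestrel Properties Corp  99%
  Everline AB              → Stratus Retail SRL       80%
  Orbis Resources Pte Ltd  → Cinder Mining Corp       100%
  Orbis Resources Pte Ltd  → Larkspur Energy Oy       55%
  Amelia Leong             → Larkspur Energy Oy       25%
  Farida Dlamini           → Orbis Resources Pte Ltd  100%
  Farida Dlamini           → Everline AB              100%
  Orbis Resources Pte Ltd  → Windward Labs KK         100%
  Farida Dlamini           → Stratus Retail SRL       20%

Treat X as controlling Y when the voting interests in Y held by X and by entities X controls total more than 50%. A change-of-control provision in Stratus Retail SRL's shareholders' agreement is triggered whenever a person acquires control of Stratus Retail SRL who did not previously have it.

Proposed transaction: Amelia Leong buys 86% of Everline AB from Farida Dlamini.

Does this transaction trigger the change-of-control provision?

The purchase adds only to Amelia's holdings (Farida's stake shrinks), so Amelia is the only person who could newly come to control Stratus.
Amelia's largest direct stake is 25% in Larkspur, which does not meet the threshold, so Amelia controls no company.
Neither Amelia nor any entity Amelia controls holds any voting interest in Stratus.
So before the transaction, Amelia does not control Stratus.
After the purchase, Amelia holds 86% of Everline directly, and Farida's stake falls to 14%.
Amelia holds 86% of Everline, so Amelia controls Everline.
Everline holds 80% of Stratus, so Amelia controls Stratus.
Amelia did not control Stratus before and does after, so the clause is triggered.

Yes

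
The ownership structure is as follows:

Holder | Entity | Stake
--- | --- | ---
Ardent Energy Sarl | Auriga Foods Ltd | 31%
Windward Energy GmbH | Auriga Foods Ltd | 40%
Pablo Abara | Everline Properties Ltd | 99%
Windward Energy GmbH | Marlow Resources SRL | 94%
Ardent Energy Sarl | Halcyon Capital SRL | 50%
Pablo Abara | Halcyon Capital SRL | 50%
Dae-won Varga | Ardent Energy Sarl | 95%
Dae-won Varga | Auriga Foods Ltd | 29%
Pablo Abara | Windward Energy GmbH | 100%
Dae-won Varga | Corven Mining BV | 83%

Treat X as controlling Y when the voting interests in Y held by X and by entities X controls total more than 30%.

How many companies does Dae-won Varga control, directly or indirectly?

Dae-won holds 95% of Ardent, so Dae-won controls Ardent.
Ardent holds 50% of Halcyon, so Dae-won controls Halcyon.
Ardent and Dae-won together hold 31% + 29% = 60% of Auriga, so Dae-won controls Auriga.
Dae-won holds 83% of Corven, so Dae-won controls Corven.
No other company's threshold is met.
Dae-won controls 4 companies.

4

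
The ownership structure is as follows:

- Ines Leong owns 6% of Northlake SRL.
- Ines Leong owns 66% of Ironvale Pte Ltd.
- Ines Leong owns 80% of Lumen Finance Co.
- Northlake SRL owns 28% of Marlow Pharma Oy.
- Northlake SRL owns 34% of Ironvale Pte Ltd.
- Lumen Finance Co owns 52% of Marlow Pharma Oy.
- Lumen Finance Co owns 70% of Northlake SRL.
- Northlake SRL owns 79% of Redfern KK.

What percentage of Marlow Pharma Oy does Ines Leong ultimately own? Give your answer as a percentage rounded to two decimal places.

Ines reaches Marlow along 3 paths.
Via Lumen: 80% × 52% = 41.6%.
Via Lumen → Northlake: 80% × 70% × 28% = 15.68%.
Via Northlake: 6% × 28% = 1.68%.
Total: 41.6% + 15.68% + 1.68% = 58.96%.

58.96%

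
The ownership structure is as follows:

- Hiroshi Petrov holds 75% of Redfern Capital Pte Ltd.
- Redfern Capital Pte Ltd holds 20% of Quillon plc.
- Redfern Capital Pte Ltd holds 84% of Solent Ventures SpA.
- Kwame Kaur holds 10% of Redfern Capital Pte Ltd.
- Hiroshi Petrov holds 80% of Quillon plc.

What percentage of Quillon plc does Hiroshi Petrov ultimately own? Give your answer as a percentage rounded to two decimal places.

Hiroshi reaches Quillon along 2 paths.
Via Redfern: 75% × 20% = 15%.
Direct stake: 80% = 80%.
Total: 15% + 80% = 95%.
Rounded: 95.00%.

95.00%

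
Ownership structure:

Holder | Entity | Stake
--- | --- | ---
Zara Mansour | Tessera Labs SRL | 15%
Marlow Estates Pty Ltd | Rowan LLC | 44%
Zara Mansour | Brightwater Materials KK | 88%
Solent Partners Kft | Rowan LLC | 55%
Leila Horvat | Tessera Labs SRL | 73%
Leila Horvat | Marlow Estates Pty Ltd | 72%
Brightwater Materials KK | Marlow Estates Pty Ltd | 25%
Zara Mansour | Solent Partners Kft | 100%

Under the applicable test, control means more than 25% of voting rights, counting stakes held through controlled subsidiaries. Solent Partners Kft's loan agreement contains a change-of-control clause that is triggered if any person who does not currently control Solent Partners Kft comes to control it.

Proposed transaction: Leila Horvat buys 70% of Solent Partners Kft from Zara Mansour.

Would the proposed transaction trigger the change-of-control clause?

Yes

The purchase adds only to Leila's holdings (Zara's stake shrinks), so Leila is the only person who could newly come to control Solent.
Leila holds 72% of Marlow, so Leila controls Marlow.
Leila holds 73% of Tessera, so Leila controls Tessera.
Marlow holds 44% of Rowan, so Leila controls Rowan.
Neither Leila nor any entity Leila controls holds any voting interest in Solent.
So before the transaction, Leila does not control Solent.
After the purchase, Leila holds 70% of Solent directly, and Zara's stake falls to 30%.
Leila holds 70% of Solent, so Leila controls Solent.
Leila did not control Solent before and does after, so the clause is triggered.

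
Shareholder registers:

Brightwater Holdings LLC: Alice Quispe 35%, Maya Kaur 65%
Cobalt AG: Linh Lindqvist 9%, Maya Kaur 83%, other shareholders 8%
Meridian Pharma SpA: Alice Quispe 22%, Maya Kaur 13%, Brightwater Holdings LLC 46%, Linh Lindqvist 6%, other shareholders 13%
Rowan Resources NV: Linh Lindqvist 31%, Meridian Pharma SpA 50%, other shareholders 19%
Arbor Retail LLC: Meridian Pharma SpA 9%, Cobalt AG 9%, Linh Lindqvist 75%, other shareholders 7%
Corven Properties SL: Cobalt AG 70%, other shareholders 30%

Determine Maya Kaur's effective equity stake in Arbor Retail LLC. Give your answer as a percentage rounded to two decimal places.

Maya reaches Arbor along 3 paths.
Via Meridian: 13% × 9% = 1.17%.
Via Brightwater → Meridian: 65% × 46% × 9% = 2.691%.
Via Cobalt: 83% × 9% = 7.47%.
Total: 1.17% + 2.691% + 7.47% = 11.331%.
Rounded: 11.33%.

11.33%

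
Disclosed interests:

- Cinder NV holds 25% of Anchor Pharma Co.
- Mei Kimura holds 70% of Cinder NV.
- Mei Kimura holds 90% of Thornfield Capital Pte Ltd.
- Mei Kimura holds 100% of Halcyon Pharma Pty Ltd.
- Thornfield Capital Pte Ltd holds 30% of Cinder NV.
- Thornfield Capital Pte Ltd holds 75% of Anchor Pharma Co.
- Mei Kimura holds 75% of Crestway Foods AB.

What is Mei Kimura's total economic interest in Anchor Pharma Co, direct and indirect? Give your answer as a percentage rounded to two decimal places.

Mei reaches Anchor along 3 paths.
Via Thornfield: 90% × 75% = 67.5%.
Via Thornfield → Cinder: 90% × 30% × 25% = 6.75%.
Via Cinder: 70% × 25% = 17.5%.
Total: 67.5% + 6.75% + 17.5% = 91.75%.

91.75%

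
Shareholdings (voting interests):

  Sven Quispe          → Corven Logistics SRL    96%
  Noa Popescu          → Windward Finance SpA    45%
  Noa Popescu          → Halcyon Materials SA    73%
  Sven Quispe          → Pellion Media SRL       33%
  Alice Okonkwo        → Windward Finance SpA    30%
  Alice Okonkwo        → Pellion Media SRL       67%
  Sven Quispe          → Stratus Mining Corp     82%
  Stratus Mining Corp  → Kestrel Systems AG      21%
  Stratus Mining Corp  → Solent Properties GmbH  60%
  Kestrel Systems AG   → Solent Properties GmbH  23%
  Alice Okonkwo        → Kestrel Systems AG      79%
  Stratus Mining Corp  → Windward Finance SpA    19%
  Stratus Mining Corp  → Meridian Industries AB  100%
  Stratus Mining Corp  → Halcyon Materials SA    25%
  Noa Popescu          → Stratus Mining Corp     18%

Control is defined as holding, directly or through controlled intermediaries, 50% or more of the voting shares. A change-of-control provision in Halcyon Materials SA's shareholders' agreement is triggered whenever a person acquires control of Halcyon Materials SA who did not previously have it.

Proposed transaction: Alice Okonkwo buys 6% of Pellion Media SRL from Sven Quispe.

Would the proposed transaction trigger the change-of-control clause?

No

The purchase adds only to Alice's holdings (Sven's stake shrinks), so Alice is the only person who could newly come to control Halcyon.
Alice holds 67% of Pellion, so Alice controls Pellion.
Alice holds 79% of Kestrel, so Alice controls Kestrel.
Neither Alice nor any entity Alice controls holds any voting interest in Halcyon.
So before the transaction, Alice does not control Halcyon.
After the purchase, Alice's direct stake in Pellion rises to 67% + 6% = 73%, and Sven's stake falls to 27%.
Alice holds 73% of Pellion, so Alice controls Pellion.
After the transaction, neither Alice nor any entity Alice controls holds a voting interest in Halcyon, so Alice still does not control it.
No new person acquires control, so the clause is not triggered.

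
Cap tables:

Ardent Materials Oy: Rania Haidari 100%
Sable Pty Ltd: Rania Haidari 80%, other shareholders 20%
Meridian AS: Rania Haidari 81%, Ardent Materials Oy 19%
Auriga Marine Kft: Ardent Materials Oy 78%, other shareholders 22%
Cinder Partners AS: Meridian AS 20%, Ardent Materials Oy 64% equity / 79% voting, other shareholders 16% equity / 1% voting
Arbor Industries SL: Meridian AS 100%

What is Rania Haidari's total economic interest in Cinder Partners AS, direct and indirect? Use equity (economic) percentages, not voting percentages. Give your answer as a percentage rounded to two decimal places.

84.00%

Rania reaches Cinder along 3 paths.
Via Meridian: 81% × 20% = 16.2%.
Via Ardent → Meridian: 100% × 19% × 20% = 3.8%.
Via Ardent: 100% × 64% = 64%.
Total: 16.2% + 3.8% + 64% = 84%.
Rounded: 84.00%.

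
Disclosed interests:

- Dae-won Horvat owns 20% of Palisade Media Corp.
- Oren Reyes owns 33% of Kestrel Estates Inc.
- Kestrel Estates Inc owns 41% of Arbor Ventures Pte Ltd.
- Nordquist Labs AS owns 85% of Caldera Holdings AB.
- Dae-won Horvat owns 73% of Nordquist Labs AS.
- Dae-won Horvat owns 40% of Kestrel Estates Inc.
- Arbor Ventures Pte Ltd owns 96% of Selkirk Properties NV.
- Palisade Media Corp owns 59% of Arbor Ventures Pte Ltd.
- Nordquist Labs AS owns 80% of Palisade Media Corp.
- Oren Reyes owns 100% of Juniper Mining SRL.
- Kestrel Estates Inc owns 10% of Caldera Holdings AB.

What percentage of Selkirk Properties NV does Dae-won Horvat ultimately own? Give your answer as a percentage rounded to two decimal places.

Dae-won reaches Selkirk along 3 paths.
Via Kestrel → Arbor: 40% × 41% × 96% = 15.744%.
Via Nordquist → Palisade → Arbor: 73% × 80% × 59% × 96% = 33.07776%.
Via Palisade → Arbor: 20% × 59% × 96% = 11.328%.
Total: 15.744% + 33.07776% + 11.328% = 60.14976%.
Rounded: 60.15%.

60.15%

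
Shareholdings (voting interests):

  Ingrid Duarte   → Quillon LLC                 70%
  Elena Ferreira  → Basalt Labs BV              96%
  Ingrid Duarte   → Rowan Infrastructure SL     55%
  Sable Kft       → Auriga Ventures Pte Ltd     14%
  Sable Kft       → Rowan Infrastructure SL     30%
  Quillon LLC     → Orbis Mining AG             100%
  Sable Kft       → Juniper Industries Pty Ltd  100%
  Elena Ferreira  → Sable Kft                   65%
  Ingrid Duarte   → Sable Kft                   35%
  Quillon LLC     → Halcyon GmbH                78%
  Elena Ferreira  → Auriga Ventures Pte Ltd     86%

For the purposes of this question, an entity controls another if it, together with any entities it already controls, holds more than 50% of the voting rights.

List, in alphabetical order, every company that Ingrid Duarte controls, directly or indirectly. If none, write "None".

Halcyon GmbH, Orbis Mining AG, Quillon LLC, Rowan Infrastructure SL

Ingrid holds 70% of Quillon, so Ingrid controls Quillon.
Quillon holds 100% of Orbis, so Ingrid controls Orbis.
Quillon holds 78% of Halcyon, so Ingrid controls Halcyon.
Ingrid holds 55% of Rowan, so Ingrid controls Rowan.
No other company's threshold is met.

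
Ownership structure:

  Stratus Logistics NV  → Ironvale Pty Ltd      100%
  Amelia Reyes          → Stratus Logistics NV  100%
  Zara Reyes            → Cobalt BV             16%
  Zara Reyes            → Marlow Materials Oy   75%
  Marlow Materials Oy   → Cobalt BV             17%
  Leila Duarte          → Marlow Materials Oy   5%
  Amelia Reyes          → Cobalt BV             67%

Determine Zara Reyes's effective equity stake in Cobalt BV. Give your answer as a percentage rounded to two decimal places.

28.75%

Zara reaches Cobalt along 2 paths.
Via Marlow: 75% × 17% = 12.75%.
Direct stake: 16% = 16%.
Total: 12.75% + 16% = 28.75%.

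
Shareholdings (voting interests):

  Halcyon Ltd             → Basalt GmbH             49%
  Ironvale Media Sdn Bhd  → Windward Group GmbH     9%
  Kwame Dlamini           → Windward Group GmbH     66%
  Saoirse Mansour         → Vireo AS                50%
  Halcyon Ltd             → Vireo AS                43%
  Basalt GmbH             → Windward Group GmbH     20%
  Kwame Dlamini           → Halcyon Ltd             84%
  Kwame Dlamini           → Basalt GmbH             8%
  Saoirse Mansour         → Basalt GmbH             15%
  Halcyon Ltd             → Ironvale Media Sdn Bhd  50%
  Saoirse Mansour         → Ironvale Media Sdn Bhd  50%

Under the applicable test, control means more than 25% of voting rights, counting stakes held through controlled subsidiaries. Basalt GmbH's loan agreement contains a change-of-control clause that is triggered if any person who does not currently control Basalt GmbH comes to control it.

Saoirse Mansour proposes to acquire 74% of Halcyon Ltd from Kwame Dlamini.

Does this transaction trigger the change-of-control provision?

Yes

The purchase adds only to Saoirse's holdings (Kwame's stake shrinks), so Saoirse is the only person who could newly come to control Basalt.
Saoirse holds 50% of Ironvale, so Saoirse controls Ironvale.
Saoirse holds 50% of Vireo, so Saoirse controls Vireo.
In Basalt, Saoirse's side holds only 15%, not > 25%.
So before the transaction, Saoirse does not control Basalt.
After the purchase, Saoirse holds 74% of Halcyon directly, and Kwame's stake falls to 10%.
Saoirse holds 74% of Halcyon, so Saoirse controls Halcyon.
Saoirse and Halcyon together hold 15% + 49% = 64% of Basalt, so Saoirse controls Basalt.
Saoirse did not control Basalt before and does after, so the clause is triggered.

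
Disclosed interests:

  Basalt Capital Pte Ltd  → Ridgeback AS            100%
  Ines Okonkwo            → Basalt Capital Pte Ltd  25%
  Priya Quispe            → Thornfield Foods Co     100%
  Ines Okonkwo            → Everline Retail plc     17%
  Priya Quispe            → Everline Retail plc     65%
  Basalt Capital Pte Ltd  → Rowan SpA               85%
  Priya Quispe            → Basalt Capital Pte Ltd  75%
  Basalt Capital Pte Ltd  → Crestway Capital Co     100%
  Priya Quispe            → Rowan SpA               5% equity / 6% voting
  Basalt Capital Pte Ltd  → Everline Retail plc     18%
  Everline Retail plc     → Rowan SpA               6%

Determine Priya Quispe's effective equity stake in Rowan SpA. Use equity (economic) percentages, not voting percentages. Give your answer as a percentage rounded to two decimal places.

73.46%

Priya reaches Rowan along 4 paths.
Via Basalt → Everline: 75% × 18% × 6% = 0.81%.
Via Everline: 65% × 6% = 3.9%.
Via Basalt: 75% × 85% = 63.75%.
Direct stake: 5% = 5%.
Total: 0.81% + 3.9% + 63.75% + 5% = 73.46%.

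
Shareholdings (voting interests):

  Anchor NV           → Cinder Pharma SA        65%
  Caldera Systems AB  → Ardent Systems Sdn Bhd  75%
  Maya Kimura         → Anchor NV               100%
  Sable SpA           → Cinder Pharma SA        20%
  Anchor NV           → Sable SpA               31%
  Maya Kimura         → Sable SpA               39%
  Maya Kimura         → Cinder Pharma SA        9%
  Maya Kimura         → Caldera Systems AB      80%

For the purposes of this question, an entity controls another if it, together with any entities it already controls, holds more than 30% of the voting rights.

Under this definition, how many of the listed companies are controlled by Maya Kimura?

Maya holds 80% of Caldera, so Maya controls Caldera.
Maya holds 100% of Anchor, so Maya controls Anchor.
Anchor and Maya together hold 31% + 39% = 70% of Sable, so Maya controls Sable.
Anchor and Maya and Sable together hold 65% + 9% + 20% = 94% of Cinder, so Maya controls Cinder.
Caldera holds 75% of Ardent, so Maya controls Ardent.
Maya controls 5 companies.

5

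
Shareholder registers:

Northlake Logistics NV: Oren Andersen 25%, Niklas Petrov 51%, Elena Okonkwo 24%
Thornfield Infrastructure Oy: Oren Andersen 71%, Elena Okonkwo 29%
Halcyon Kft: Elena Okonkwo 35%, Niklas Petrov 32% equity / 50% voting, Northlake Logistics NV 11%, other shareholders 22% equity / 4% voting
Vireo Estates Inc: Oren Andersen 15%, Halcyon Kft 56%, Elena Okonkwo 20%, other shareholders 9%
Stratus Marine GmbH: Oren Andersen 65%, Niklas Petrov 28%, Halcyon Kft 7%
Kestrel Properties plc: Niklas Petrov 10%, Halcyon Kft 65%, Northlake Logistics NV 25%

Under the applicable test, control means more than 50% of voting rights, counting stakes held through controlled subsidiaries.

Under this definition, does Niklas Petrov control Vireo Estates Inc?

Niklas holds 51% of Northlake, so Niklas controls Northlake.
Niklas and Northlake together hold 50% + 11% = 61% of Halcyon, so Niklas controls Halcyon.
Halcyon holds 56% of Vireo, so Niklas controls Vireo.

Yes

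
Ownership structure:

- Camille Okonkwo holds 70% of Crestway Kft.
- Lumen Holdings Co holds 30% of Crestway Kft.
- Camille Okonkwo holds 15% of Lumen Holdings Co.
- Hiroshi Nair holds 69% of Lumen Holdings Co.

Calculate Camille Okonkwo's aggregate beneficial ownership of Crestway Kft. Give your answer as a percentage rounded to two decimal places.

74.50%

Camille reaches Crestway along 2 paths.
Direct stake: 70% = 70%.
Via Lumen: 15% × 30% = 4.5%.
Total: 70% + 4.5% = 74.5%.
Rounded: 74.50%.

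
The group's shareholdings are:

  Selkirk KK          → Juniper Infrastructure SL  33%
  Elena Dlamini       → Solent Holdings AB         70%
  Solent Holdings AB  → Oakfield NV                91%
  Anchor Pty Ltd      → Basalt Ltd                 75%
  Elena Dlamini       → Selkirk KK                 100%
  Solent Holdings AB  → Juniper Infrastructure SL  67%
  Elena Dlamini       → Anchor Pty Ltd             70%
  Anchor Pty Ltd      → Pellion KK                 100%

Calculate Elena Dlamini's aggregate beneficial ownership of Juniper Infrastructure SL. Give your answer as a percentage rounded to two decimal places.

79.90%

Elena reaches Juniper along 2 paths.
Via Selkirk: 100% × 33% = 33%.
Via Solent: 70% × 67% = 46.9%.
Total: 33% + 46.9% = 79.9%.
Rounded: 79.90%.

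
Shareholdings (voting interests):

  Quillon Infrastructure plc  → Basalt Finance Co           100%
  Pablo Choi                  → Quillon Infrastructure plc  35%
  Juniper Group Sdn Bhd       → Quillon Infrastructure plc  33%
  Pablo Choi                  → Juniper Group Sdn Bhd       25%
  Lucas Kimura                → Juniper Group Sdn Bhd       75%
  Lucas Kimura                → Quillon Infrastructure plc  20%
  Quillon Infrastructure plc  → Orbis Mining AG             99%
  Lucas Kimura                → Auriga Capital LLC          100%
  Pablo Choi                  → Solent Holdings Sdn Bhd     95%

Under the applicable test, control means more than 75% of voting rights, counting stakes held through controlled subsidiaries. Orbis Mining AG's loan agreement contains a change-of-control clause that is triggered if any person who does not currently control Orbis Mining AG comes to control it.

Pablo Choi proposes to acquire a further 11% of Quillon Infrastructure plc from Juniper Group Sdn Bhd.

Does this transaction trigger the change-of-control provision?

No

The purchase adds only to Pablo's holdings (Juniper's stake shrinks), so Pablo is the only person who could newly come to control Orbis.
Pablo holds 95% of Solent, so Pablo controls Solent.
Neither Pablo nor any entity Pablo controls holds any voting interest in Orbis.
So before the transaction, Pablo does not control Orbis.
After the purchase, Pablo's direct stake in Quillon rises to 35% + 11% = 46%, and Juniper's stake falls to 22%.
Pablo's side now holds 46% of Quillon, not > 75%, so Pablo still does not control Quillon.
After the transaction, neither Pablo nor any entity Pablo controls holds a voting interest in Orbis, so Pablo still does not control it.
No new person acquires control, so the clause is not triggered.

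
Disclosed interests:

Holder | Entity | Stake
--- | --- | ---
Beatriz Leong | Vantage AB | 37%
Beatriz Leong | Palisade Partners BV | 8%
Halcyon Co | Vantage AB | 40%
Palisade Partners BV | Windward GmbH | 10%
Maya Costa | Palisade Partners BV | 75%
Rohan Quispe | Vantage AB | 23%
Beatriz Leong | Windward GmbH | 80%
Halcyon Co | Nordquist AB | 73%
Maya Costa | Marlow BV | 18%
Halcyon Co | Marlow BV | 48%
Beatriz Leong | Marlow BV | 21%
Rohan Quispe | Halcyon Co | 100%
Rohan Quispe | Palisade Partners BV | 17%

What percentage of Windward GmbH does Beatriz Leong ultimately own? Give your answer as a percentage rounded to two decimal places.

Beatriz reaches Windward along 2 paths.
Via Palisade: 8% × 10% = 0.8%.
Direct stake: 80% = 80%.
Total: 0.8% + 80% = 80.8%.
Rounded: 80.80%.

80.80%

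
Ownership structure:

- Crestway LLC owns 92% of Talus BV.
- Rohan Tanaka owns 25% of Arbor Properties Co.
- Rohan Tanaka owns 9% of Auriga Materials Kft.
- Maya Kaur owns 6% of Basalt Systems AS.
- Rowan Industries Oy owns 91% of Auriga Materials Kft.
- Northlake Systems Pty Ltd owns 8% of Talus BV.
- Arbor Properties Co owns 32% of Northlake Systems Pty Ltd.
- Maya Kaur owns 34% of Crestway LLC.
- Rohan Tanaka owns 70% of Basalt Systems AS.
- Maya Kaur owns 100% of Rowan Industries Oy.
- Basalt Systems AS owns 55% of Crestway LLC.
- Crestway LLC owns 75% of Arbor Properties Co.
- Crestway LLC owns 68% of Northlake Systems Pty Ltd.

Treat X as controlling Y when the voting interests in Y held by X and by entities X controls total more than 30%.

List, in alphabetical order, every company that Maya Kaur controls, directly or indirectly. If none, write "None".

Arbor Properties Co, Auriga Materials Kft, Crestway LLC, Northlake Systems Pty Ltd, Rowan Industries Oy, Talus BV

Maya holds 34% of Crestway, so Maya controls Crestway.
Maya holds 100% of Rowan, so Maya controls Rowan.
Crestway holds 75% of Arbor, so Maya controls Arbor.
Arbor and Crestway together hold 32% + 68% = 100% of Northlake, so Maya controls Northlake.
Rowan holds 91% of Auriga, so Maya controls Auriga.
Crestway and Northlake together hold 92% + 8% = 100% of Talus, so Maya controls Talus.
No other company's threshold is met.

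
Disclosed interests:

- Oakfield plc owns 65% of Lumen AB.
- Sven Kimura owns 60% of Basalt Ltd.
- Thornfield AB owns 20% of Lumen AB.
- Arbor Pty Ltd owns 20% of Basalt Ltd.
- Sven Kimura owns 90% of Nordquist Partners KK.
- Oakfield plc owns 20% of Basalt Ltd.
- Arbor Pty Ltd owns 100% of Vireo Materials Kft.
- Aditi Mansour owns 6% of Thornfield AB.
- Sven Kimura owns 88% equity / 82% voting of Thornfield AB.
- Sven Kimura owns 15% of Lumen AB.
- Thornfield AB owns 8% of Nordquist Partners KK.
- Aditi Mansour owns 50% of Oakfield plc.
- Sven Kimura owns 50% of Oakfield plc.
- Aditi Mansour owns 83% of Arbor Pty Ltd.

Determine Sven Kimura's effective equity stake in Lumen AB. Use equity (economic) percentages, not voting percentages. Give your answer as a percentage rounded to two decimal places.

65.10%

Sven reaches Lumen along 3 paths.
Direct stake: 15% = 15%.
Via Thornfield: 88% × 20% = 17.6%.
Via Oakfield: 50% × 65% = 32.5%.
Total: 15% + 17.6% + 32.5% = 65.1%.
Rounded: 65.10%.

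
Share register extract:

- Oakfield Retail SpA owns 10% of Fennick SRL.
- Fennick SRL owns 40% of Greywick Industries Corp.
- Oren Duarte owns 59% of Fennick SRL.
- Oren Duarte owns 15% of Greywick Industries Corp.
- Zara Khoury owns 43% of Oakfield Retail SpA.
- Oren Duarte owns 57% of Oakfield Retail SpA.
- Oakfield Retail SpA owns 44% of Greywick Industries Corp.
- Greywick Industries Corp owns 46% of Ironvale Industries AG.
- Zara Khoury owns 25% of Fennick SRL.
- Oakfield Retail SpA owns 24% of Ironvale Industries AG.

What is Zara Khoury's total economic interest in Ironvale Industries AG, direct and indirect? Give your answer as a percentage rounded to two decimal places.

Zara reaches Ironvale along 4 paths.
Via Fennick → Greywick: 25% × 40% × 46% = 4.6%.
Via Oakfield → Fennick → Greywick: 43% × 10% × 40% × 46% = 0.7912%.
Via Oakfield → Greywick: 43% × 44% × 46% = 8.7032%.
Via Oakfield: 43% × 24% = 10.32%.
Total: 4.6% + 0.7912% + 8.7032% + 10.32% = 24.4144%.
Rounded: 24.41%.

24.41%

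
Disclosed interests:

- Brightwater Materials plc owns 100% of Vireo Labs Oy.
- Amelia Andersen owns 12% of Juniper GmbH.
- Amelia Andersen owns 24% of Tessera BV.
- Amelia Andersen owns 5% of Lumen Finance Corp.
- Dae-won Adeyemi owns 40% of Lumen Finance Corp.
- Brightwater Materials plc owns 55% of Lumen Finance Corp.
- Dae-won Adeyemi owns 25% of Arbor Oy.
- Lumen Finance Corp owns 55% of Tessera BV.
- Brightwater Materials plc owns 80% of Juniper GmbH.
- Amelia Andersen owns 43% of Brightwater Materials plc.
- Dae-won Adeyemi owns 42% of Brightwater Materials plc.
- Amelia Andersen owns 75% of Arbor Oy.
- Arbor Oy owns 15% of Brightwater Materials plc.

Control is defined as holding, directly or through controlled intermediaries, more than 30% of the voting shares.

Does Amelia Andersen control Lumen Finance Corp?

Yes

Amelia holds 75% of Arbor, so Amelia controls Arbor.
Amelia and Arbor together hold 43% + 15% = 58% of Brightwater, so Amelia controls Brightwater.
Brightwater and Amelia together hold 55% + 5% = 60% of Lumen, so Amelia controls Lumen.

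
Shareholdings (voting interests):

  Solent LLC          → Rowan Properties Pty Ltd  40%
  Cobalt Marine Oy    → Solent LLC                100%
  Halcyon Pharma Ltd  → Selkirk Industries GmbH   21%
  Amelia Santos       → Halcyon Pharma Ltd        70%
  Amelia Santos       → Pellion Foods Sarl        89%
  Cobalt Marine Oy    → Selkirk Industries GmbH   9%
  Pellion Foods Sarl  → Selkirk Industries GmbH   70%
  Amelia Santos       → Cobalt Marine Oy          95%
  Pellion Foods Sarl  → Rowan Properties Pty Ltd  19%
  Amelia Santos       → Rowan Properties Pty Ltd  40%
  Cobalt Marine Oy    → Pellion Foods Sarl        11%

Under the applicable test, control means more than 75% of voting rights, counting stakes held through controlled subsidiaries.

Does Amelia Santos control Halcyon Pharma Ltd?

Amelia holds 95% of Cobalt, so Amelia controls Cobalt.
Amelia and Cobalt together hold 89% + 11% = 100% of Pellion, so Amelia controls Pellion.
Cobalt holds 100% of Solent, so Amelia controls Solent.
Solent and Amelia and Pellion together hold 40% + 40% + 19% = 99% of Rowan, so Amelia controls Rowan.
Cobalt and Pellion together hold 9% + 70% = 79% of Selkirk, so Amelia controls Selkirk.
In Halcyon, Amelia's side holds only 70%, not > 75%.
So Amelia does not control Halcyon.

No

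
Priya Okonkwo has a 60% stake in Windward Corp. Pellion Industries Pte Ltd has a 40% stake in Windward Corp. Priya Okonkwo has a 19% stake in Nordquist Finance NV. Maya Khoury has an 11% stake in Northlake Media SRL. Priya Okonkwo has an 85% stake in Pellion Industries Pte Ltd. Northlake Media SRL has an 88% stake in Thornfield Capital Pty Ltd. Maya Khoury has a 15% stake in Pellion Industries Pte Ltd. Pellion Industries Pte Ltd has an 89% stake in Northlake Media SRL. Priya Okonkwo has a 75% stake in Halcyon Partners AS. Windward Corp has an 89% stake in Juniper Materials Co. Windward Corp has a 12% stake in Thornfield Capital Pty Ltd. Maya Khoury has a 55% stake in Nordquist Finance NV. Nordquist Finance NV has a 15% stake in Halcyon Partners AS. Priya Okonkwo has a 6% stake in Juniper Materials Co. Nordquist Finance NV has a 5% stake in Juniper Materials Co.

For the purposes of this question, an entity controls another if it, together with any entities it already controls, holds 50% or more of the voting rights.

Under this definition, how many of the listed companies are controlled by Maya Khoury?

1

Maya holds 55% of Nordquist, so Maya controls Nordquist.
No other company's threshold is met.
Maya controls 1 company.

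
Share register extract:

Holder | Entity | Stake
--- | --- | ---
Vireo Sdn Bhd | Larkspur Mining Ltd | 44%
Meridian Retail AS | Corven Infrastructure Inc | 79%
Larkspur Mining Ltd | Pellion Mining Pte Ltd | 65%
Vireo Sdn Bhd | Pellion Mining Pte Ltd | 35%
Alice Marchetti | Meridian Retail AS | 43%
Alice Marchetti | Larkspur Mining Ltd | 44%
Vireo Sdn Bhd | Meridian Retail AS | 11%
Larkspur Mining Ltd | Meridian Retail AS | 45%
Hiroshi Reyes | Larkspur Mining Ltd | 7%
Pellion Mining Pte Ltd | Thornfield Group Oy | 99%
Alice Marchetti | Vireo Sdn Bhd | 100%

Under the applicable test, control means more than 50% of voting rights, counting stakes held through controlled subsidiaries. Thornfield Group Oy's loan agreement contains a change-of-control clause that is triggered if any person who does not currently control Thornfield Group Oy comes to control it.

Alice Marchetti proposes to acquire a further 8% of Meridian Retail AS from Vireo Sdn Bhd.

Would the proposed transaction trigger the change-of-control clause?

The purchase adds only to Alice's holdings (Vireo's stake shrinks), so Alice is the only person who could newly come to control Thornfield.
Alice holds 100% of Vireo, so Alice controls Vireo.
Alice and Vireo together hold 44% + 44% = 88% of Larkspur, so Alice controls Larkspur.
Vireo and Larkspur together hold 35% + 65% = 100% of Pellion, so Alice controls Pellion.
Pellion holds 99% of Thornfield, so Alice controls Thornfield.
So Alice already controls Thornfield before the transaction.
After the purchase, Alice's direct stake in Meridian rises to 43% + 8% = 51%, and Vireo's stake falls to 3%.
Alice controlled Thornfield already, so this is not a new person acquiring control; every other person's position is unchanged or reduced.
No new person acquires control, so the clause is not triggered.

No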